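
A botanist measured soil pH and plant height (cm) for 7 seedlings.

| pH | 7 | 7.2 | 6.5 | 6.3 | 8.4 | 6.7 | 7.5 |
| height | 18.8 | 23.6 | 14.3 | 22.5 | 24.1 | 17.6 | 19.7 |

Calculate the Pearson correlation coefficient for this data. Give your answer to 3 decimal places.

n = 7, Σx = 49.6, Σy = 140.6, Σx² = 354.48, Σy² = 2899.8, Σxy = 1004.33
nΣxy − ΣxΣy = 7030.31 − 6973.76 = 56.55
nΣx² − (Σx)² = 2481.36 − 2460.16 = 21.2; nΣy² − (Σy)² = 20298.6 − 19768.36 = 530.24
r = 56.55 / √(21.2 × 530.24) = 56.55 / 106.0240 ≈ 0.533

0.533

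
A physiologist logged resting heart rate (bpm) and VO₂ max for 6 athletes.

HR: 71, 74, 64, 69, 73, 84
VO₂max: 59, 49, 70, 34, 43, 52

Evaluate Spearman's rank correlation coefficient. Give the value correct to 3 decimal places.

-0.200

Rank HR: 3, 5, 1, 2, 4, 6
Rank VO₂max: 5, 3, 6, 1, 2, 4
d = rank(HR) − rank(VO₂max): -2, 2, -5, 1, 2, 2; Σd² = 42
ρ = 1 − 6Σd² / [n(n²−1)] = 1 − 6×42 / (6×35) = 1 − 252/210 ≈ -0.200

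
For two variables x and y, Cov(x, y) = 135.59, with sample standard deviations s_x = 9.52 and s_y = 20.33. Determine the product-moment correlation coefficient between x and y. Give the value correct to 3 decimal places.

0.701

r = Cov(x,y) / (s_x · s_y) = 135.59 / (9.52 × 20.33)
  = 135.59 / 193.5416 ≈ 0.701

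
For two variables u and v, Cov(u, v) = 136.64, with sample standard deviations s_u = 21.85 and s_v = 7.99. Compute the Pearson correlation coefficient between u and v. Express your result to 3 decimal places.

r = Cov(u,v) / (s_u · s_v) = 136.64 / (21.85 × 7.99)
  = 136.64 / 174.5815 ≈ 0.783

0.783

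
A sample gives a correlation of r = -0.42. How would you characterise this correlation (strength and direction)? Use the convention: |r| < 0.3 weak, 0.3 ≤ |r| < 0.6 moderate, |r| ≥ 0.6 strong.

moderate negative

r = -0.42 < 0 so the relationship is negative.
|r| = 0.42, which falls in the moderate range.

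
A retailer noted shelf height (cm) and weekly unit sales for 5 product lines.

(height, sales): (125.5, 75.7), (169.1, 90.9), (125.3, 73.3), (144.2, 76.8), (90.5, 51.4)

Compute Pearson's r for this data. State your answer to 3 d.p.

n = 5, Σx = 654.6, Σy = 368.1, Σx² = 89029.04, Σy² = 27906.39, Σxy = 49782.29
nΣxy − ΣxΣy = 248911.45 − 240958.26 = 7953.19
nΣx² − (Σx)² = 445145.2 − 428501.16 = 16644.04; nΣy² − (Σy)² = 139531.95 − 135497.61 = 4034.34
r = 7953.19 / √(16644.04 × 4034.34) = 7953.19 / 8194.3710 ≈ 0.971

0.971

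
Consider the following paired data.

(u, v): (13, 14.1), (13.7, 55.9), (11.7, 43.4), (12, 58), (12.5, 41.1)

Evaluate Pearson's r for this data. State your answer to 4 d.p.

-0.1178

n = 5, Σu = 62.9, Σv = 212.5, Σu² = 793.83, Σv² = 10260.39, Σuv = 2666.66
nΣuv − ΣuΣv = 13333.3 − 13366.25 = -32.95
nΣu² − (Σu)² = 3969.15 − 3956.41 = 12.74; nΣv² − (Σv)² = 51301.95 − 45156.25 = 6145.7
r = -32.95 / √(12.74 × 6145.7) = -32.95 / 279.8146 ≈ -0.1178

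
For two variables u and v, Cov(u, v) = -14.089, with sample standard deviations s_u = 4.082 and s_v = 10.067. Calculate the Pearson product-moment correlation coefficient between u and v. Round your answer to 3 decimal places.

-0.343

r = Cov(u,v) / (s_u · s_v) = -14.089 / (4.082 × 10.067)
  = -14.089 / 41.0935 ≈ -0.343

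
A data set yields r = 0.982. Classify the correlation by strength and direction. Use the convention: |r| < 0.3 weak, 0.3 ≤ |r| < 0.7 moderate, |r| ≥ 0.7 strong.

strong positive

r = 0.982 > 0 so the relationship is positive.
|r| = 0.982, which falls in the strong range.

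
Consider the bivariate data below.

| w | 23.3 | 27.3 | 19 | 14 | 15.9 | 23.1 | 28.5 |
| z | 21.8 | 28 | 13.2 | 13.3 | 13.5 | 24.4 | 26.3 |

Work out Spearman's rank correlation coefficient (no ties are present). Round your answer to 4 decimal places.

Rank w: 5, 6, 3, 1, 2, 4, 7
Rank z: 4, 7, 1, 2, 3, 5, 6
d = rank(w) − rank(z): 1, -1, 2, -1, -1, -1, 1; Σd² = 10
ρ = 1 − 6Σd² / [n(n²−1)] = 1 − 6×10 / (7×48) = 1 − 60/336 ≈ 0.8214

0.8214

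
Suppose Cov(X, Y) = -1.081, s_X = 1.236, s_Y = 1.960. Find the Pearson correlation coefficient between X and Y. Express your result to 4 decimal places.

r = Cov(X,Y) / (s_X · s_Y) = -1.081 / (1.236 × 1.960)
  = -1.081 / 2.4226 ≈ -0.4462

-0.4462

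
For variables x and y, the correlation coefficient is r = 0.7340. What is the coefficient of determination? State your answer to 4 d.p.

0.5388

r² = (0.7340)² = 0.5388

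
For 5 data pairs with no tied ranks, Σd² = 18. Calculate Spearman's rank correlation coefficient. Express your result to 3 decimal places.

0.100

ρ = 1 − 6Σd² / [n(n²−1)] = 1 − 6×18 / (5×24)
  = 1 − 108/120 = 1 − 0.9000 ≈ 0.100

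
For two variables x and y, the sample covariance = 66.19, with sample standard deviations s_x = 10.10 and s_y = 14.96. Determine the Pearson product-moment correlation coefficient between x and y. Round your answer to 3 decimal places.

r = Cov(x,y) / (s_x · s_y) = 66.19 / (10.10 × 14.96)
  = 66.19 / 151.0960 ≈ 0.438

0.438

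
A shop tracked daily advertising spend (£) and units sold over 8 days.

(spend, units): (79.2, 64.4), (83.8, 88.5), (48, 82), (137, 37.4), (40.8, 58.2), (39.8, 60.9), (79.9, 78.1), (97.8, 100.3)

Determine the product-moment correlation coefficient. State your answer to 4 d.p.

n = 8, Σx = 606.3, Σy = 569.8, Σx² = 53565.61, Σy² = 43358.12, Σxy = 42424.49
nΣxy − ΣxΣy = 339395.92 − 345469.74 = -6073.82
nΣx² − (Σx)² = 428524.88 − 367599.69 = 60925.19; nΣy² − (Σy)² = 346864.96 − 324672.04 = 22192.92
r = -6073.82 / √(60925.19 × 22192.92) = -6073.82 / 36771.0194 ≈ -0.1652

-0.1652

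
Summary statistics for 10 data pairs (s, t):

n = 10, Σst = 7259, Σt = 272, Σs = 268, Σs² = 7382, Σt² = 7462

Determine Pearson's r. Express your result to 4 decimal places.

-0.2716

r = (nΣst − ΣsΣt) / √[(nΣs² − (Σs)²)(nΣt² − (Σt)²)]
Numerator: 10×7259 − 268×272 = -306
Denominator: √[(73820 − 71824)(74620 − 73984)] = √[1996 × 636] = 1126.7014
r = -306 / 1126.7014 ≈ -0.2716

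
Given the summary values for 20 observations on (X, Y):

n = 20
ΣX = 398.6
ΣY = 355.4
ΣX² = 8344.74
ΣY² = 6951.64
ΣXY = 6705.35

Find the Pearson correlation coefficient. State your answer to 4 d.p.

r = (nΣXY − ΣXΣY) / √[(nΣX² − (ΣX)²)(nΣY² − (ΣY)²)]
Numerator: 20×6705.35 − 398.6×355.4 = -7555.44
Denominator: √[(166894.8 − 158881.96)(139032.8 − 126309.16)] = √[8012.84 × 12723.64] = 10097.1526
r = -7555.44 / 10097.1526 ≈ -0.7483

-0.7483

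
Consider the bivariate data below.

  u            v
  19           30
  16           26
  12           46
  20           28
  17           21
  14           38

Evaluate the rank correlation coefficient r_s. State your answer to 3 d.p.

-0.543

Rank u: 5, 3, 1, 6, 4, 2
Rank v: 4, 2, 6, 3, 1, 5
d = rank(u) − rank(v): 1, 1, -5, 3, 3, -3; Σd² = 54
ρ = 1 − 6Σd² / [n(n²−1)] = 1 − 6×54 / (6×35) = 1 − 324/210 ≈ -0.543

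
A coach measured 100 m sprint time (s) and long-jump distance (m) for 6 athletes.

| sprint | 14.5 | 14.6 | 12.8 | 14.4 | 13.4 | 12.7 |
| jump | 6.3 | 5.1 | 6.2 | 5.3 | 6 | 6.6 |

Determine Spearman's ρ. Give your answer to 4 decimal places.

-0.6571

Rank sprint: 5, 6, 2, 4, 3, 1
Rank jump: 5, 1, 4, 2, 3, 6
d = rank(sprint) − rank(jump): 0, 5, -2, 2, 0, -5; Σd² = 58
ρ = 1 − 6Σd² / [n(n²−1)] = 1 − 6×58 / (6×35) = 1 − 348/210 ≈ -0.6571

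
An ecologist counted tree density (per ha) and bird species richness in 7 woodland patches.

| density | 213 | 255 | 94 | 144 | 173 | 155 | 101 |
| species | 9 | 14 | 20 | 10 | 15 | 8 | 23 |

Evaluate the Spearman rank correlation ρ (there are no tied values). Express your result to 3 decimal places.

Rank density: 6, 7, 1, 3, 5, 4, 2
Rank species: 2, 4, 6, 3, 5, 1, 7
d = rank(density) − rank(species): 4, 3, -5, 0, 0, 3, -5; Σd² = 84
ρ = 1 − 6Σd² / [n(n²−1)] = 1 − 6×84 / (7×48) = 1 − 504/336 ≈ -0.500

-0.500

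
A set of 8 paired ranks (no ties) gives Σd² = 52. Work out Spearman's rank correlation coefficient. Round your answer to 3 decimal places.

0.381

ρ = 1 − 6Σd² / [n(n²−1)] = 1 − 6×52 / (8×63)
  = 1 − 312/504 = 1 − 0.6190 ≈ 0.381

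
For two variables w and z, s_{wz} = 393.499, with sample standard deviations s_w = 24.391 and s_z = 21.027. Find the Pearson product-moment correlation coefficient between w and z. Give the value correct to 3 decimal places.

r = Cov(w,z) / (s_w · s_z) = 393.499 / (24.391 × 21.027)
  = 393.499 / 512.8696 ≈ 0.767

0.767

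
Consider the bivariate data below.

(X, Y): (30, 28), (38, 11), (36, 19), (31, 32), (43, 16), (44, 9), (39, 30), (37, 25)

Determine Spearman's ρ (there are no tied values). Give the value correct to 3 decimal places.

-0.643

Rank X: 1, 5, 3, 2, 7, 8, 6, 4
Rank Y: 6, 2, 4, 8, 3, 1, 7, 5
d = rank(X) − rank(Y): -5, 3, -1, -6, 4, 7, -1, -1; Σd² = 138
ρ = 1 − 6Σd² / [n(n²−1)] = 1 − 6×138 / (8×63) = 1 − 828/504 ≈ -0.643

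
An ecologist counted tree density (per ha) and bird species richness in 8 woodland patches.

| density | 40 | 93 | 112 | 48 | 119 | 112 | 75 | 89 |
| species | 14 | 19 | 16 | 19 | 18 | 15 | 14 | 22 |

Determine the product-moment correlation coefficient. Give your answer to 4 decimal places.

n = 8, Σx = 688, Σy = 137, Σx² = 65348, Σy² = 2403, Σxy = 11861
nΣxy − ΣxΣy = 94888 − 94256 = 632
nΣx² − (Σx)² = 522784 − 473344 = 49440; nΣy² − (Σy)² = 19224 − 18769 = 455
r = 632 / √(49440 × 455) = 632 / 4742.9105 ≈ 0.1333

0.1333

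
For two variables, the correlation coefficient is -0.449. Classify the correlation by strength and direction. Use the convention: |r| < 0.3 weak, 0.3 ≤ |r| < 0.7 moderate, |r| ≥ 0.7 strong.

r = -0.449 < 0 so the relationship is negative.
|r| = 0.449, which falls in the moderate range.

moderate negative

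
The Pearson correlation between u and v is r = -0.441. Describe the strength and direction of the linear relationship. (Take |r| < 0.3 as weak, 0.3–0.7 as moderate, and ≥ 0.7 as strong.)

moderate negative

r = -0.441 < 0 so the relationship is negative.
|r| = 0.441, which falls in the moderate range.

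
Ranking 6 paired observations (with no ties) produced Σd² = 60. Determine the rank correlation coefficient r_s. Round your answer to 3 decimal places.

-0.714

ρ = 1 − 6Σd² / [n(n²−1)] = 1 − 6×60 / (6×35)
  = 1 − 360/210 = 1 − 1.7143 ≈ -0.714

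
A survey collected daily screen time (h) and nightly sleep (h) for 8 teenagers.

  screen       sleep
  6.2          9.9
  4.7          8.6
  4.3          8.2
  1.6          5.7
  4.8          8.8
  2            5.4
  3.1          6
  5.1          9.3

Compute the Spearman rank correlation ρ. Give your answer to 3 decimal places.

0.976

Rank screen: 8, 5, 4, 1, 6, 2, 3, 7
Rank sleep: 8, 5, 4, 2, 6, 1, 3, 7
d = rank(screen) − rank(sleep): 0, 0, 0, -1, 0, 1, 0, 0; Σd² = 2
ρ = 1 − 6Σd² / [n(n²−1)] = 1 − 6×2 / (8×63) = 1 − 12/504 ≈ 0.976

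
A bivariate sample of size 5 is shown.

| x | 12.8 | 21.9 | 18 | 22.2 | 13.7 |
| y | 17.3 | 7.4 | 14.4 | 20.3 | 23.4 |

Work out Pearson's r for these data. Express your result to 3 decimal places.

n = 5, Σx = 88.6, Σy = 82.8, Σx² = 1647.98, Σy² = 1521.06, Σxy = 1413.94
nΣxy − ΣxΣy = 7069.7 − 7336.08 = -266.38
nΣx² − (Σx)² = 8239.9 − 7849.96 = 389.94; nΣy² − (Σy)² = 7605.3 − 6855.84 = 749.46
r = -266.38 / √(389.94 × 749.46) = -266.38 / 540.5964 ≈ -0.493

-0.493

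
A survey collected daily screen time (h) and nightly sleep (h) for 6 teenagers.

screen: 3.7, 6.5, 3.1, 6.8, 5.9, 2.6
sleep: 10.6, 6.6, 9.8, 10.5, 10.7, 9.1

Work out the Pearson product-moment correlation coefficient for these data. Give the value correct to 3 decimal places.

n = 6, Σx = 28.6, Σy = 57.3, Σx² = 153.36, Σy² = 559.51, Σxy = 270.69
nΣxy − ΣxΣy = 1624.14 − 1638.78 = -14.64
nΣx² − (Σx)² = 920.16 − 817.96 = 102.2; nΣy² − (Σy)² = 3357.06 − 3283.29 = 73.77
r = -14.64 / √(102.2 × 73.77) = -14.64 / 86.8291 ≈ -0.169

-0.169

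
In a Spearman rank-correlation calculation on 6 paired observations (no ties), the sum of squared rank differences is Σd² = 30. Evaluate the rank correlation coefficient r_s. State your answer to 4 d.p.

ρ = 1 − 6Σd² / [n(n²−1)] = 1 − 6×30 / (6×35)
  = 1 − 180/210 = 1 − 0.85714 ≈ 0.1429

0.1429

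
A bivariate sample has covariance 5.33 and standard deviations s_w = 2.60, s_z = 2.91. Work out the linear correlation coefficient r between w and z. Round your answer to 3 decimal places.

r = Cov(w,z) / (s_w · s_z) = 5.33 / (2.60 × 2.91)
  = 5.33 / 7.5660 ≈ 0.704

0.704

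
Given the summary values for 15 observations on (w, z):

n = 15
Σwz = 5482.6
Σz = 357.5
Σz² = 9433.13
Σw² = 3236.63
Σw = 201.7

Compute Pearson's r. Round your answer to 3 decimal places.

r = (nΣwz − ΣwΣz) / √[(nΣw² − (Σw)²)(nΣz² − (Σz)²)]
Numerator: 15×5482.6 − 201.7×357.5 = 10131.25
Denominator: √[(48549.45 − 40682.89)(141496.95 − 127806.25)] = √[7866.56 × 13690.7] = 10377.7990
r = 10131.25 / 10377.7990 ≈ 0.976

0.976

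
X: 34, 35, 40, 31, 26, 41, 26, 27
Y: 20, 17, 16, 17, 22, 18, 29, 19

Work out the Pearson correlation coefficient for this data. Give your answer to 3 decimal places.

-0.655

n = 8, ΣX = 260, ΣY = 158, ΣX² = 8704, ΣY² = 3244, ΣXY = 5019
nΣXY − ΣXΣY = 40152 − 41080 = -928
nΣX² − (ΣX)² = 69632 − 67600 = 2032; nΣY² − (ΣY)² = 25952 − 24964 = 988
r = -928 / √(2032 × 988) = -928 / 1416.9037 ≈ -0.655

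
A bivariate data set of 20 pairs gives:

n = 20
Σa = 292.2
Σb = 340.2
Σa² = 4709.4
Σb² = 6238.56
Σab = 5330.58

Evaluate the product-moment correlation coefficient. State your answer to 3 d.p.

0.808

r = (nΣab − ΣaΣb) / √[(nΣa² − (Σa)²)(nΣb² − (Σb)²)]
Numerator: 20×5330.58 − 292.2×340.2 = 7205.16
Denominator: √[(94188 − 85380.84)(124771.2 − 115736.04)] = √[8807.16 × 9035.16] = 8920.4316
r = 7205.16 / 8920.4316 ≈ 0.808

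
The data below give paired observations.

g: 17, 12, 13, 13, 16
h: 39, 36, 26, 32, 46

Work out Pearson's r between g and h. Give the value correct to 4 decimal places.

n = 5, Σg = 71, Σh = 179, Σg² = 1027, Σh² = 6633, Σgh = 2585
nΣgh − ΣgΣh = 12925 − 12709 = 216
nΣg² − (Σg)² = 5135 − 5041 = 94; nΣh² − (Σh)² = 33165 − 32041 = 1124
r = 216 / √(94 × 1124) = 216 / 325.0477 ≈ 0.6645

0.6645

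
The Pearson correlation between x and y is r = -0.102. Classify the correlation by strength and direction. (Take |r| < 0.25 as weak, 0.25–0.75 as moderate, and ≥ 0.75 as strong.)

r = -0.102 < 0 so the relationship is negative.
|r| = 0.102, which falls in the weak range.

weak negative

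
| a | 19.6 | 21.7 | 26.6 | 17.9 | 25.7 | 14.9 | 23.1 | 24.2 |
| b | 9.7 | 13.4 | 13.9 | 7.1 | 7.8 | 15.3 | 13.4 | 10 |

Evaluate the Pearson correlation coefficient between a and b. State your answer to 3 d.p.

n = 8, Σa = 173.7, Σb = 90.6, Σa² = 3884.77, Σb² = 1091.76, Σab = 1957.7
nΣab − ΣaΣb = 15661.6 − 15737.22 = -75.62
nΣa² − (Σa)² = 31078.16 − 30171.69 = 906.47; nΣb² − (Σb)² = 8734.08 − 8208.36 = 525.72
r = -75.62 / √(906.47 × 525.72) = -75.62 / 690.3256 ≈ -0.110

-0.110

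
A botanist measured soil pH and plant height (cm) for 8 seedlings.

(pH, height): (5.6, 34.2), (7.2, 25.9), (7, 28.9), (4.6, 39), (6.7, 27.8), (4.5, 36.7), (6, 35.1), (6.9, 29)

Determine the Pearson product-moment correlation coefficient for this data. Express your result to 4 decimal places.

n = 8, Σx = 48.5, Σy = 256.6, Σx² = 302.11, Σy² = 8389.4, Σxy = 1521.81
nΣxy − ΣxΣy = 12174.48 − 12445.1 = -270.62
nΣx² − (Σx)² = 2416.88 − 2352.25 = 64.63; nΣy² − (Σy)² = 67115.2 − 65843.56 = 1271.64
r = -270.62 / √(64.63 × 1271.64) = -270.62 / 286.6812 ≈ -0.9440

-0.9440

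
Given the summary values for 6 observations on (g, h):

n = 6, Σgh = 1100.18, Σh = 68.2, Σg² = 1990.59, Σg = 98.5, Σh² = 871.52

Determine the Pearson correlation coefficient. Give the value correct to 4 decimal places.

-0.1025

r = (nΣgh − ΣgΣh) / √[(nΣg² − (Σg)²)(nΣh² − (Σh)²)]
Numerator: 6×1100.18 − 98.5×68.2 = -116.62
Denominator: √[(11943.54 − 9702.25)(5229.12 − 4651.24)] = √[2241.29 × 577.88] = 1138.0671
r = -116.62 / 1138.0671 ≈ -0.1025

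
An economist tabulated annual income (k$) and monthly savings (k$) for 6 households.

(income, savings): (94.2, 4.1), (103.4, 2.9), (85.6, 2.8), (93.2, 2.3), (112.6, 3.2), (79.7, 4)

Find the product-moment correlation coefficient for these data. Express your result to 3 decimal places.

-0.239

n = 6, Σx = 568.7, Σy = 19.3, Σx² = 54609.65, Σy² = 64.59, Σxy = 1819.24
nΣxy − ΣxΣy = 10915.44 − 10975.91 = -60.47
nΣx² − (Σx)² = 327657.9 − 323419.69 = 4238.21; nΣy² − (Σy)² = 387.54 − 372.49 = 15.05
r = -60.47 / √(4238.21 × 15.05) = -60.47 / 252.5570 ≈ -0.239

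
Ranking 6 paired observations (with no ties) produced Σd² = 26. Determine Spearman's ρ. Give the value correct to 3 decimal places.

ρ = 1 − 6Σd² / [n(n²−1)] = 1 − 6×26 / (6×35)
  = 1 − 156/210 = 1 − 0.7429 ≈ 0.257

0.257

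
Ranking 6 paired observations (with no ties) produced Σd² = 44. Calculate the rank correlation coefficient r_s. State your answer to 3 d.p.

-0.257

ρ = 1 − 6Σd² / [n(n²−1)] = 1 − 6×44 / (6×35)
  = 1 − 264/210 = 1 − 1.2571 ≈ -0.257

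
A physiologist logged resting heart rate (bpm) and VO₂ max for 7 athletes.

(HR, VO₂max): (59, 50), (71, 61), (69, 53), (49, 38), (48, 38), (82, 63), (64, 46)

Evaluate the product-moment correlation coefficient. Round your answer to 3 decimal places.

0.947

n = 7, Σx = 442, Σy = 349, Σx² = 28808, Σy² = 18003, Σxy = 22734
nΣxy − ΣxΣy = 159138 − 154258 = 4880
nΣx² − (Σx)² = 201656 − 195364 = 6292; nΣy² − (Σy)² = 126021 − 121801 = 4220
r = 4880 / √(6292 × 4220) = 4880 / 5152.8866 ≈ 0.947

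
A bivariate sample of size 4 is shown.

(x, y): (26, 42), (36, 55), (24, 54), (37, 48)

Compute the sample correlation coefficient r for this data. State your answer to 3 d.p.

0.204

n = 4, Σx = 123, Σy = 199, Σx² = 3917, Σy² = 10009, Σxy = 6144
nΣxy − ΣxΣy = 24576 − 24477 = 99
nΣx² − (Σx)² = 15668 − 15129 = 539; nΣy² − (Σy)² = 40036 − 39601 = 435
r = 99 / √(539 × 435) = 99 / 484.2159 ≈ 0.204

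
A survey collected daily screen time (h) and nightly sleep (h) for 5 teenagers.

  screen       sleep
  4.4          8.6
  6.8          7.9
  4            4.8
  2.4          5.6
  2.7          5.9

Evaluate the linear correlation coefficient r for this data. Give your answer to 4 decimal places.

0.6169

n = 5, Σx = 20.3, Σy = 32.8, Σx² = 94.65, Σy² = 225.58, Σxy = 140.13
nΣxy − ΣxΣy = 700.65 − 665.84 = 34.81
nΣx² − (Σx)² = 473.25 − 412.09 = 61.16; nΣy² − (Σy)² = 1127.9 − 1075.84 = 52.06
r = 34.81 / √(61.16 × 52.06) = 34.81 / 56.4269 ≈ 0.6169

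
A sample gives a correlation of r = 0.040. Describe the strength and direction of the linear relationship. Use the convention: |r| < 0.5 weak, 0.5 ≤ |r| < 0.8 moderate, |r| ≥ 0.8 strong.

weak positive

r = 0.040 > 0 so the relationship is positive.
|r| = 0.040, which falls in the weak range.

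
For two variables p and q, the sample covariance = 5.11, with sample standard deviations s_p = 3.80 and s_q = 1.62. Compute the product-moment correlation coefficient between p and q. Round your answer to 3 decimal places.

r = Cov(p,q) / (s_p · s_q) = 5.11 / (3.80 × 1.62)
  = 5.11 / 6.1560 ≈ 0.830

0.830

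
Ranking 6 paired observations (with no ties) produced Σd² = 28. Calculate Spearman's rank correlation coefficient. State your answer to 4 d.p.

0.2000

ρ = 1 − 6Σd² / [n(n²−1)] = 1 − 6×28 / (6×35)
  = 1 − 168/210 = 1 − 0.80000 ≈ 0.2000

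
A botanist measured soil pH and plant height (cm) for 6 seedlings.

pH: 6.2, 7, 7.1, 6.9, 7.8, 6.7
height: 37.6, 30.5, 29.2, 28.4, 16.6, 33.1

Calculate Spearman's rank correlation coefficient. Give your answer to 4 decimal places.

Rank pH: 1, 4, 5, 3, 6, 2
Rank height: 6, 4, 3, 2, 1, 5
d = rank(pH) − rank(height): -5, 0, 2, 1, 5, -3; Σd² = 64
ρ = 1 − 6Σd² / [n(n²−1)] = 1 − 6×64 / (6×35) = 1 − 384/210 ≈ -0.8286

-0.8286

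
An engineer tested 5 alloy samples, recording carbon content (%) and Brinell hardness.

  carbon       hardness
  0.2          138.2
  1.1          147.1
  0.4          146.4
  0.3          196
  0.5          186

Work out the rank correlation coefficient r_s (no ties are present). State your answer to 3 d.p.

Rank carbon: 1, 5, 3, 2, 4
Rank hardness: 1, 3, 2, 5, 4
d = rank(carbon) − rank(hardness): 0, 2, 1, -3, 0; Σd² = 14
ρ = 1 − 6Σd² / [n(n²−1)] = 1 − 6×14 / (5×24) = 1 − 84/120 ≈ 0.300

0.300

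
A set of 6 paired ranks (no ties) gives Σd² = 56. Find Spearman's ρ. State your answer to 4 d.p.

-0.6000

ρ = 1 − 6Σd² / [n(n²−1)] = 1 − 6×56 / (6×35)
  = 1 − 336/210 = 1 − 1.60000 ≈ -0.6000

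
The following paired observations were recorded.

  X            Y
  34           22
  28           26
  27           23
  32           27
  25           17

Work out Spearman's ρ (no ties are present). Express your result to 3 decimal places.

0.400

Rank X: 5, 3, 2, 4, 1
Rank Y: 2, 4, 3, 5, 1
d = rank(X) − rank(Y): 3, -1, -1, -1, 0; Σd² = 12
ρ = 1 − 6Σd² / [n(n²−1)] = 1 − 6×12 / (5×24) = 1 − 72/120 ≈ 0.400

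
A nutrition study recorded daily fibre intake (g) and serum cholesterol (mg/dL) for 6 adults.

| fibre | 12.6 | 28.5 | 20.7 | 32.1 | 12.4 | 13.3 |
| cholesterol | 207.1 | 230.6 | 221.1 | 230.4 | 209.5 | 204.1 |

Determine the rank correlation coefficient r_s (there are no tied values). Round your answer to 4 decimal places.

Rank fibre: 2, 5, 4, 6, 1, 3
Rank cholesterol: 2, 6, 4, 5, 3, 1
d = rank(fibre) − rank(cholesterol): 0, -1, 0, 1, -2, 2; Σd² = 10
ρ = 1 − 6Σd² / [n(n²−1)] = 1 − 6×10 / (6×35) = 1 − 60/210 ≈ 0.7143

0.7143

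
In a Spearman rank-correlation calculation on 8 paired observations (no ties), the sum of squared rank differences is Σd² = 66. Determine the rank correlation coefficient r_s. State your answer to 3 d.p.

0.214

ρ = 1 − 6Σd² / [n(n²−1)] = 1 − 6×66 / (8×63)
  = 1 − 396/504 = 1 − 0.7857 ≈ 0.214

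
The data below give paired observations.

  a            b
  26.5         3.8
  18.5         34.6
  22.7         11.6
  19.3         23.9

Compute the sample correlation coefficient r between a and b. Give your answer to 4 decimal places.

n = 4, Σa = 87, Σb = 73.9, Σa² = 1932.28, Σb² = 1917.37, Σab = 1465.39
nΣab − ΣaΣb = 5861.56 − 6429.3 = -567.74
nΣa² − (Σa)² = 7729.12 − 7569 = 160.12; nΣb² − (Σb)² = 7669.48 − 5461.21 = 2208.27
r = -567.74 / √(160.12 × 2208.27) = -567.74 / 594.6328 ≈ -0.9548

-0.9548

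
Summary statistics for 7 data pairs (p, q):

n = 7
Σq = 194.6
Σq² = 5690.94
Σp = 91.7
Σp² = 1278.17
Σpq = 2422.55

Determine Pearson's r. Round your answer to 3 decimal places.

r = (nΣpq − ΣpΣq) / √[(nΣp² − (Σp)²)(nΣq² − (Σq)²)]
Numerator: 7×2422.55 − 91.7×194.6 = -886.97
Denominator: √[(8947.19 − 8408.89)(39836.58 − 37869.16)] = √[538.3 × 1967.42] = 1029.1075
r = -886.97 / 1029.1075 ≈ -0.862

-0.862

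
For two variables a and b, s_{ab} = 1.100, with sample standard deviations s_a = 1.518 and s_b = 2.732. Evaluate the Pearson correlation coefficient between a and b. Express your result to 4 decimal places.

r = Cov(a,b) / (s_a · s_b) = 1.100 / (1.518 × 2.732)
  = 1.100 / 4.1472 ≈ 0.2652

0.2652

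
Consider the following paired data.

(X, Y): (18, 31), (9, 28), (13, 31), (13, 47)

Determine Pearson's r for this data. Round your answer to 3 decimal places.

0.092

n = 4, ΣX = 53, ΣY = 137, ΣX² = 743, ΣY² = 4915, ΣXY = 1824
nΣXY − ΣXΣY = 7296 − 7261 = 35
nΣX² − (ΣX)² = 2972 − 2809 = 163; nΣY² − (ΣY)² = 19660 − 18769 = 891
r = 35 / √(163 × 891) = 35 / 381.0945 ≈ 0.092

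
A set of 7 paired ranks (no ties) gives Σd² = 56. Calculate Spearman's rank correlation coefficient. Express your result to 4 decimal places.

ρ = 1 − 6Σd² / [n(n²−1)] = 1 − 6×56 / (7×48)
  = 1 − 336/336 = 1 − 1.00000 ≈ 0.0000

0.0000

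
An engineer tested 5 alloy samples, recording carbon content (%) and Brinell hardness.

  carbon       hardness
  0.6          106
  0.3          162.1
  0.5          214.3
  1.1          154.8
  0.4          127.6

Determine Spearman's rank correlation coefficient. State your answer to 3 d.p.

-0.300

Rank carbon: 4, 1, 3, 5, 2
Rank hardness: 1, 4, 5, 3, 2
d = rank(carbon) − rank(hardness): 3, -3, -2, 2, 0; Σd² = 26
ρ = 1 − 6Σd² / [n(n²−1)] = 1 − 6×26 / (5×24) = 1 − 156/120 ≈ -0.300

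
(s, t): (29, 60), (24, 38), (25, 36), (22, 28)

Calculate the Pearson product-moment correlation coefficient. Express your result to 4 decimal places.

0.9753

n = 4, Σs = 100, Σt = 162, Σs² = 2526, Σt² = 7124, Σst = 4168
nΣst − ΣsΣt = 16672 − 16200 = 472
nΣs² − (Σs)² = 10104 − 10000 = 104; nΣt² − (Σt)² = 28496 − 26244 = 2252
r = 472 / √(104 × 2252) = 472 / 483.9504 ≈ 0.9753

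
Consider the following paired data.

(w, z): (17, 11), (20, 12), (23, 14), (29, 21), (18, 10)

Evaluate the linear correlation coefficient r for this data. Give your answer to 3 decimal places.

0.976

n = 5, Σw = 107, Σz = 68, Σw² = 2383, Σz² = 1002, Σwz = 1538
nΣwz − ΣwΣz = 7690 − 7276 = 414
nΣw² − (Σw)² = 11915 − 11449 = 466; nΣz² − (Σz)² = 5010 − 4624 = 386
r = 414 / √(466 × 386) = 414 / 424.1179 ≈ 0.976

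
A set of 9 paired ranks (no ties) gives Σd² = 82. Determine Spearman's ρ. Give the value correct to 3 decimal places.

ρ = 1 − 6Σd² / [n(n²−1)] = 1 − 6×82 / (9×80)
  = 1 − 492/720 = 1 − 0.6833 ≈ 0.317

0.317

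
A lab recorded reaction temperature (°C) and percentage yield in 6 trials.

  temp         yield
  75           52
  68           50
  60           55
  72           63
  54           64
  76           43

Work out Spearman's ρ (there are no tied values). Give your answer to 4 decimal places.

Rank temp: 5, 3, 2, 4, 1, 6
Rank yield: 3, 2, 4, 5, 6, 1
d = rank(temp) − rank(yield): 2, 1, -2, -1, -5, 5; Σd² = 60
ρ = 1 − 6Σd² / [n(n²−1)] = 1 − 6×60 / (6×35) = 1 − 360/210 ≈ -0.7143

-0.7143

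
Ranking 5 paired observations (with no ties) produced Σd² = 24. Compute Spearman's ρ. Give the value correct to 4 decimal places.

-0.2000

ρ = 1 − 6Σd² / [n(n²−1)] = 1 − 6×24 / (5×24)
  = 1 − 144/120 = 1 − 1.20000 ≈ -0.2000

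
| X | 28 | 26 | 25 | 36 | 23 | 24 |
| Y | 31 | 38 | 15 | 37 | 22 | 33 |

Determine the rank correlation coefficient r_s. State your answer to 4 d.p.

0.4857

Rank X: 5, 4, 3, 6, 1, 2
Rank Y: 3, 6, 1, 5, 2, 4
d = rank(X) − rank(Y): 2, -2, 2, 1, -1, -2; Σd² = 18
ρ = 1 − 6Σd² / [n(n²−1)] = 1 − 6×18 / (6×35) = 1 − 108/210 ≈ 0.4857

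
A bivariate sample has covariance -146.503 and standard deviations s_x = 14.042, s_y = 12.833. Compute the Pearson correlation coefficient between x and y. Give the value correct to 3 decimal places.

r = Cov(x,y) / (s_x · s_y) = -146.503 / (14.042 × 12.833)
  = -146.503 / 180.2010 ≈ -0.813

-0.813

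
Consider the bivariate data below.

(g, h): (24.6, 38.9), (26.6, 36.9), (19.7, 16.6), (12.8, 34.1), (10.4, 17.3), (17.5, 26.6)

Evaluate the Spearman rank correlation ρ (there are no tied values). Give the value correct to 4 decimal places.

Rank g: 5, 6, 4, 2, 1, 3
Rank h: 6, 5, 1, 4, 2, 3
d = rank(g) − rank(h): -1, 1, 3, -2, -1, 0; Σd² = 16
ρ = 1 − 6Σd² / [n(n²−1)] = 1 − 6×16 / (6×35) = 1 − 96/210 ≈ 0.5429

0.5429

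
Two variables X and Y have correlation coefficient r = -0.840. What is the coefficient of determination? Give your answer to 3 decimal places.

r² = (-0.840)² = 0.706

0.706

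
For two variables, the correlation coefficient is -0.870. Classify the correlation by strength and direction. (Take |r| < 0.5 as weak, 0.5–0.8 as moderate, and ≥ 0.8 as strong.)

strong negative

r = -0.870 < 0 so the relationship is negative.
|r| = 0.870, which falls in the strong range.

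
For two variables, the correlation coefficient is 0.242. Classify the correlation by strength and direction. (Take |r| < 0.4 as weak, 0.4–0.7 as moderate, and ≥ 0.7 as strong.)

r = 0.242 > 0 so the relationship is positive.
|r| = 0.242, which falls in the weak range.

weak positive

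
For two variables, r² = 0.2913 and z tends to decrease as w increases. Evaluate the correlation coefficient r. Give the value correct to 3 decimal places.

|r| = √0.2913 = 0.540
The association is negative, so r = −0.540.

-0.540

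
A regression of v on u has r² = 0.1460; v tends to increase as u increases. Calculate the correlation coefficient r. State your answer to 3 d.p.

|r| = √0.1460 = 0.382
The association is positive, so r = 0.382.

0.382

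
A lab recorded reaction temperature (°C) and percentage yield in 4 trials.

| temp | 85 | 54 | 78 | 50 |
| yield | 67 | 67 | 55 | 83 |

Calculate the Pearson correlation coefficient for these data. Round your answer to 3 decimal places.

n = 4, Σx = 267, Σy = 272, Σx² = 18725, Σy² = 18892, Σxy = 17753
nΣxy − ΣxΣy = 71012 − 72624 = -1612
nΣx² − (Σx)² = 74900 − 71289 = 3611; nΣy² − (Σy)² = 75568 − 73984 = 1584
r = -1612 / √(3611 × 1584) = -1612 / 2391.6154 ≈ -0.674

-0.674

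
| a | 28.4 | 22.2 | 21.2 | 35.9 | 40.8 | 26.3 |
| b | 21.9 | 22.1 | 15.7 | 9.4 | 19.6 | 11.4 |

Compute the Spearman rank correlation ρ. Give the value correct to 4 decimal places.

-0.2000

Rank a: 4, 2, 1, 5, 6, 3
Rank b: 5, 6, 3, 1, 4, 2
d = rank(a) − rank(b): -1, -4, -2, 4, 2, 1; Σd² = 42
ρ = 1 − 6Σd² / [n(n²−1)] = 1 − 6×42 / (6×35) = 1 − 252/210 ≈ -0.2000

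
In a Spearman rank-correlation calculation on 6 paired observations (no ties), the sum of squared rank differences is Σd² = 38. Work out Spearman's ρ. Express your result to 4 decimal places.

-0.0857

ρ = 1 − 6Σd² / [n(n²−1)] = 1 − 6×38 / (6×35)
  = 1 − 228/210 = 1 − 1.08571 ≈ -0.0857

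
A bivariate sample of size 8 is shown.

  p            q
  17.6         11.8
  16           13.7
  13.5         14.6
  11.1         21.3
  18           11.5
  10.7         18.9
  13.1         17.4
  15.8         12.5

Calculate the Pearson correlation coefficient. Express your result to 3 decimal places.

-0.943

n = 8, Σp = 115.8, Σq = 121.7, Σp² = 1730.96, Σq² = 1942.25, Σpq = 1695.08
nΣpq − ΣpΣq = 13560.64 − 14092.86 = -532.22
nΣp² − (Σp)² = 13847.68 − 13409.64 = 438.04; nΣq² − (Σq)² = 15538 − 14810.89 = 727.11
r = -532.22 / √(438.04 × 727.11) = -532.22 / 564.3609 ≈ -0.943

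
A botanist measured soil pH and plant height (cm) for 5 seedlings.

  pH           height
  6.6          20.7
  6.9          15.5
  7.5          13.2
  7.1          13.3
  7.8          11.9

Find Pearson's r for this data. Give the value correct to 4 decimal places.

-0.8757

n = 5, Σx = 35.9, Σy = 74.6, Σx² = 258.67, Σy² = 1161.48, Σxy = 529.82
nΣxy − ΣxΣy = 2649.1 − 2678.14 = -29.04
nΣx² − (Σx)² = 1293.35 − 1288.81 = 4.54; nΣy² − (Σy)² = 5807.4 − 5565.16 = 242.24
r = -29.04 / √(4.54 × 242.24) = -29.04 / 33.1628 ≈ -0.8757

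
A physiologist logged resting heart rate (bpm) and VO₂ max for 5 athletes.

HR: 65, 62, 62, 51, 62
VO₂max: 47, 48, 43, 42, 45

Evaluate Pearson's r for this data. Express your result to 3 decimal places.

0.707

n = 5, Σx = 302, Σy = 225, Σx² = 18358, Σy² = 10151, Σxy = 13629
nΣxy − ΣxΣy = 68145 − 67950 = 195
nΣx² − (Σx)² = 91790 − 91204 = 586; nΣy² − (Σy)² = 50755 − 50625 = 130
r = 195 / √(586 × 130) = 195 / 276.0072 ≈ 0.707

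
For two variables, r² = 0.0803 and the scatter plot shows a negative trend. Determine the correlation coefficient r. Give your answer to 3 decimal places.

-0.283

|r| = √0.0803 = 0.283
The association is negative, so r = −0.283.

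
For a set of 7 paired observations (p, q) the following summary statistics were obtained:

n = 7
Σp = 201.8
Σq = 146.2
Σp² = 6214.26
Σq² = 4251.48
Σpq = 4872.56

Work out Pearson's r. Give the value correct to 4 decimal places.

0.9543

r = (nΣpq − ΣpΣq) / √[(nΣp² − (Σp)²)(nΣq² − (Σq)²)]
Numerator: 7×4872.56 − 201.8×146.2 = 4604.76
Denominator: √[(43499.82 − 40723.24)(29760.36 − 21374.44)] = √[2776.58 × 8385.92] = 4825.3681
r = 4604.76 / 4825.3681 ≈ 0.9543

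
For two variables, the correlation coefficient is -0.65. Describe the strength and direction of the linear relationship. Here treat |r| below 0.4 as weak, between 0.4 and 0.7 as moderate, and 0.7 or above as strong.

r = -0.65 < 0 so the relationship is negative.
|r| = 0.65, which falls in the moderate range.

moderate negative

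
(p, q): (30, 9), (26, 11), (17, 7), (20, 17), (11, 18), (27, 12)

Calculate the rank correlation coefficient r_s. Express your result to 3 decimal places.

-0.371

Rank p: 6, 4, 2, 3, 1, 5
Rank q: 2, 3, 1, 5, 6, 4
d = rank(p) − rank(q): 4, 1, 1, -2, -5, 1; Σd² = 48
ρ = 1 − 6Σd² / [n(n²−1)] = 1 − 6×48 / (6×35) = 1 − 288/210 ≈ -0.371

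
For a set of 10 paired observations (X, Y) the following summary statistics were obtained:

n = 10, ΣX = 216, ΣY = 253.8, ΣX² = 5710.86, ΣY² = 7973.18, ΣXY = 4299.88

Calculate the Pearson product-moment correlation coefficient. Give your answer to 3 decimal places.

r = (nΣXY − ΣXΣY) / √[(nΣX² − (ΣX)²)(nΣY² − (ΣY)²)]
Numerator: 10×4299.88 − 216×253.8 = -11822
Denominator: √[(57108.6 − 46656)(79731.8 − 64414.44)] = √[10452.6 × 15317.36] = 12653.3093
r = -11822 / 12653.3093 ≈ -0.934

-0.934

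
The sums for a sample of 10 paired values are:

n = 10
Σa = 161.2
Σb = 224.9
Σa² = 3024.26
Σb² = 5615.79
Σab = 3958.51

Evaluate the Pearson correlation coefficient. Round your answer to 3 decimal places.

r = (nΣab − ΣaΣb) / √[(nΣa² − (Σa)²)(nΣb² − (Σb)²)]
Numerator: 10×3958.51 − 161.2×224.9 = 3331.22
Denominator: √[(30242.6 − 25985.44)(56157.9 − 50580.01)] = √[4257.16 × 5577.89] = 4872.9837
r = 3331.22 / 4872.9837 ≈ 0.684

0.684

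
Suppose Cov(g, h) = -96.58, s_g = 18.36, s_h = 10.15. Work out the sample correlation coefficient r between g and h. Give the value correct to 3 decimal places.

-0.518

r = Cov(g,h) / (s_g · s_h) = -96.58 / (18.36 × 10.15)
  = -96.58 / 186.3540 ≈ -0.518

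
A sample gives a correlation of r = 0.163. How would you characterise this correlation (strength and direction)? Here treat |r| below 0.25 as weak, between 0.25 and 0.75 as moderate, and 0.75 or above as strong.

r = 0.163 > 0 so the relationship is positive.
|r| = 0.163, which falls in the weak range.

weak positive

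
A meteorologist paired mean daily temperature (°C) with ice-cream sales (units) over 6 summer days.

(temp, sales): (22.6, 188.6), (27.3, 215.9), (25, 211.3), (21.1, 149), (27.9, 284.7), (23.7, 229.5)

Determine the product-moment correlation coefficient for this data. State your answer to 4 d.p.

0.8384

n = 6, Σx = 147.6, Σy = 1279, Σx² = 3666.36, Σy² = 282755.8, Σxy = 31965.11
nΣxy − ΣxΣy = 191790.66 − 188780.4 = 3010.26
nΣx² − (Σx)² = 21998.16 − 21785.76 = 212.4; nΣy² − (Σy)² = 1696534.8 − 1635841 = 60693.8
r = 3010.26 / √(212.4 × 60693.8) = 3010.26 / 3590.4544 ≈ 0.8384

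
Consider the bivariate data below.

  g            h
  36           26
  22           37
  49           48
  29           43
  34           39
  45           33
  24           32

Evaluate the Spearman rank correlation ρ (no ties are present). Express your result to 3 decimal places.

Rank g: 5, 1, 7, 3, 4, 6, 2
Rank h: 1, 4, 7, 6, 5, 3, 2
d = rank(g) − rank(h): 4, -3, 0, -3, -1, 3, 0; Σd² = 44
ρ = 1 − 6Σd² / [n(n²−1)] = 1 − 6×44 / (7×48) = 1 − 264/336 ≈ 0.214

0.214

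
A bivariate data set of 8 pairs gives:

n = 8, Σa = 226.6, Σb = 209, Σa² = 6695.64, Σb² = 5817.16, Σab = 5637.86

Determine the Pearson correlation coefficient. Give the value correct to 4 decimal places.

r = (nΣab − ΣaΣb) / √[(nΣa² − (Σa)²)(nΣb² − (Σb)²)]
Numerator: 8×5637.86 − 226.6×209 = -2256.52
Denominator: √[(53565.12 − 51347.56)(46537.28 − 43681)] = √[2217.56 × 2856.28] = 2516.7384
r = -2256.52 / 2516.7384 ≈ -0.8966

-0.8966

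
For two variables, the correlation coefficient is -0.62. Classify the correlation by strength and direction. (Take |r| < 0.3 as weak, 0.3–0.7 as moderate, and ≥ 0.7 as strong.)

moderate negative

r = -0.62 < 0 so the relationship is negative.
|r| = 0.62, which falls in the moderate range.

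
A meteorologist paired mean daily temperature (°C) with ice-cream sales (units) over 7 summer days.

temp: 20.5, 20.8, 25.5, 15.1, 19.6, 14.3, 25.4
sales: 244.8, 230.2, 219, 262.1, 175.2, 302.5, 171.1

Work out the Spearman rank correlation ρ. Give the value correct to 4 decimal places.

Rank temp: 4, 5, 7, 2, 3, 1, 6
Rank sales: 5, 4, 3, 6, 2, 7, 1
d = rank(temp) − rank(sales): -1, 1, 4, -4, 1, -6, 5; Σd² = 96
ρ = 1 − 6Σd² / [n(n²−1)] = 1 − 6×96 / (7×48) = 1 − 576/336 ≈ -0.7143

-0.7143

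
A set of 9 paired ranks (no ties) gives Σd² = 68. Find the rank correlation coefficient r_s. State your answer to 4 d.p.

ρ = 1 − 6Σd² / [n(n²−1)] = 1 − 6×68 / (9×80)
  = 1 − 408/720 = 1 − 0.56667 ≈ 0.4333

0.4333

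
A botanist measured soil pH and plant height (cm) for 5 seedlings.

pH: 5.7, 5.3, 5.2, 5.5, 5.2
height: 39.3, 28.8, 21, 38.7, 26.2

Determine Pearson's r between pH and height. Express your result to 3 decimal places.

n = 5, Σx = 26.9, Σy = 154, Σx² = 144.91, Σy² = 4999.06, Σxy = 834.94
nΣxy − ΣxΣy = 4174.7 − 4142.6 = 32.1
nΣx² − (Σx)² = 724.55 − 723.61 = 0.94; nΣy² − (Σy)² = 24995.3 − 23716 = 1279.3
r = 32.1 / √(0.94 × 1279.3) = 32.1 / 34.6777 ≈ 0.926

0.926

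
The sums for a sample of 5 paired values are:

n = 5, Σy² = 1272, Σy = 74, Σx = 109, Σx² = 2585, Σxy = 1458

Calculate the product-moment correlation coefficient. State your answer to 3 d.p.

r = (nΣxy − ΣxΣy) / √[(nΣx² − (Σx)²)(nΣy² − (Σy)²)]
Numerator: 5×1458 − 109×74 = -776
Denominator: √[(12925 − 11881)(6360 − 5476)] = √[1044 × 884] = 960.6748
r = -776 / 960.6748 ≈ -0.808

-0.808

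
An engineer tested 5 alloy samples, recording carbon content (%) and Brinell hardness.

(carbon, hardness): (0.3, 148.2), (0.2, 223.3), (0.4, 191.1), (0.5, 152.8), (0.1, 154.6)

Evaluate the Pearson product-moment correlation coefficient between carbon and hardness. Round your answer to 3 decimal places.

-0.174

n = 5, Σx = 1.5, Σy = 870, Σx² = 0.55, Σy² = 155594.34, Σxy = 257.42
nΣxy − ΣxΣy = 1287.1 − 1305 = -17.9
nΣx² − (Σx)² = 2.75 − 2.25 = 0.5; nΣy² − (Σy)² = 777971.7 − 756900 = 21071.7
r = -17.9 / √(0.5 × 21071.7) = -17.9 / 102.6443 ≈ -0.174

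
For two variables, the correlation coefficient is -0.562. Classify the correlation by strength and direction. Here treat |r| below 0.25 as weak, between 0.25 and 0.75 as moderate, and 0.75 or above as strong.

moderate negative

r = -0.562 < 0 so the relationship is negative.
|r| = 0.562, which falls in the moderate range.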